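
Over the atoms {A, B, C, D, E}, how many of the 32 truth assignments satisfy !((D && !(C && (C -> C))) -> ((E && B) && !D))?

8

Initial set: {!((D && !(C && (C -> C))) -> ((E && B) && !D))}.
!((D && !(C && (C -> C))) -> ((E && B) && !D)): α-rule — add (D && !(C && (C -> C))), !((E && B) && !D).
(D && !(C && (C -> C))): α-rule — add D, !(C && (C -> C)).
!((E && B) && !D): β-rule — branch into !(E && B)  //  !!D.
  branch 1 (add !(E && B)):
    !(C && (C -> C)): β-rule — branch into !C  //  !(C -> C).
      branch 1.1 (add !C):
        !(E && B): β-rule — branch into !E  //  !B.
          branch 1.1.1 (add !E):
            ○ open, literals {C=0, D=1, E=0}.
          branch 1.1.2 (add !B):
            ○ open, literals {B=0, C=0, D=1}.
      branch 1.2 (add !(C -> C)):
        !(C -> C): α-rule — add C, !C.
        × closes — contains both C and !C.
  branch 2 (add !!D):
    !(C && (C -> C)): β-rule — branch into !C  //  !(C -> C).
      branch 2.1 (add !C):
        ○ open, literals {C=0, D=1}.
      branch 2.2 (add !(C -> C)):
        !(C -> C): α-rule — add C, !C.
        × closes — contains both C and !C.
2 branches closed, 3 open.
Each open branch fixes some atoms; the unmentioned ones are free. Counting distinct full assignments: branch {C=0, D=1, E=0} (A, B) contributes 4 new; branch {B=0, C=0, D=1} (A, E) contributes 2 new; branch {C=0, D=1} (A, B, E) contributes 2 new. Total: 8.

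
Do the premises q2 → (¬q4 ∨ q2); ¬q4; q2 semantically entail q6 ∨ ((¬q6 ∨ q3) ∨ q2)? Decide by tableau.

Yes

Initial set: {(q2 → (¬q4 ∨ q2)); ¬q4; q2; ¬(q6 ∨ ((¬q6 ∨ q3) ∨ q2))}.
¬(q6 ∨ ((¬q6 ∨ q3) ∨ q2)): α-rule — add ¬q6, ¬((¬q6 ∨ q3) ∨ q2).
¬((¬q6 ∨ q3) ∨ q2): α-rule — add ¬(¬q6 ∨ q3), ¬q2.
× closes — contains both q2 and ¬q2.
All 1 branch closes.
Every branch closed, so the premises entail the conclusion.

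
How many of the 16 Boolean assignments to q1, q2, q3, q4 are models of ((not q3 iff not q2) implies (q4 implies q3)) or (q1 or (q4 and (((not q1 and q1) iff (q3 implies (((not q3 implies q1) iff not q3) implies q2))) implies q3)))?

16

Initial set: {T (((not q3 iff not q2) implies (q4 implies q3)) or (q1 or (q4 and (((not q1 and q1) iff (q3 implies (((not q3 implies q1) iff not q3) implies q2))) implies q3))))}.
T (((not q3 iff not q2) implies (q4 implies q3)) or (q1 or (q4 and (((not q1 and q1) iff (q3 implies (((not q3 implies q1) iff not q3) implies q2))) implies q3)))): β-rule — branch into T ((not q3 iff not q2) implies (q4 implies q3))  //  T (q1 or (q4 and (((not q1 and q1) iff (q3 implies (((not q3 implies q1) iff not q3) implies q2))) implies q3))).
  branch 1 (add T ((not q3 iff not q2) implies (q4 implies q3))):
    T ((not q3 iff not q2) implies (q4 implies q3)): β-rule — branch into F (not q3 iff not q2)  //  T (q4 implies q3).
      branch 1.1 (add F (not q3 iff not q2)):
        F (not q3 iff not q2): β-rule — branch into T not q3, F not q2  //  F not q3, T not q2.
          branch 1.1.1 (add T not q3, F not q2):
            ○ open, literals {q2=1, q3=0}.
          branch 1.1.2 (add F not q3, T not q2):
            ○ open, literals {q2=0, q3=1}.
      branch 1.2 (add T (q4 implies q3)):
        T (q4 implies q3): β-rule — branch into F q4  //  T q3.
          branch 1.2.1 (add F q4):
            ○ open, literals {q4=0}.
          branch 1.2.2 (add T q3):
            ○ open, literals {q3=1}.
  branch 2 (add T (q1 or (q4 and (((not q1 and q1) iff (q3 implies (((not q3 implies q1) iff not q3) implies q2))) implies q3)))):
    T (q1 or (q4 and (((not q1 and q1) iff (q3 implies (((not q3 implies q1) iff not q3) implies q2))) implies q3))): β-rule — branch into T q1  //  T (q4 and (((not q1 and q1) iff (q3 implies (((not q3 implies q1) iff not q3) implies q2))) implies q3)).
      branch 2.1 (add T q1):
        ○ open, literals {q1=1}.
      branch 2.2 (add T (q4 and (((not q1 and q1) iff (q3 implies (((not q3 implies q1) iff not q3) implies q2))) implies q3))):
        T (q4 and (((not q1 and q1) iff (q3 implies (((not q3 implies q1) iff not q3) implies q2))) implies q3)): α-rule — add T q4, T (((not q1 and q1) iff (q3 implies (((not q3 implies q1) iff not q3) implies q2))) implies q3).
        T (((not q1 and q1) iff (q3 implies (((not q3 implies q1) iff not q3) implies q2))) implies q3): β-rule — branch into F ((not q1 and q1) iff (q3 implies (((not q3 implies q1) iff not q3) implies q2)))  //  T q3.
          branch 2.2.1 (add F ((not q1 and q1) iff (q3 implies (((not q3 implies q1) iff not q3) implies q2)))):
            F ((not q1 and q1) iff (q3 implies (((not q3 implies q1) iff not q3) implies q2))): β-rule — branch into T (not q1 and q1), F (q3 implies (((not q3 implies q1) iff not q3) implies q2))  //  F (not q1 and q1), T (q3 implies (((not q3 implies q1) iff not q3) implies q2)).
              branch 2.2.1.1 (add T (not q1 and q1), F (q3 implies (((not q3 implies q1) iff not q3) implies q2))):
                T (not q1 and q1): α-rule — add T not q1, T q1.
                × closes — contains both q1 and not q1.
              branch 2.2.1.2 (add F (not q1 and q1), T (q3 implies (((not q3 implies q1) iff not q3) implies q2))):
                F (not q1 and q1): β-rule — branch into F not q1  //  F q1.
                  branch 2.2.1.2.1 (add F not q1):
                    T (q3 implies (((not q3 implies q1) iff not q3) implies q2)): β-rule — branch into F q3  //  T (((not q3 implies q1) iff not q3) implies q2).
                      branch 2.2.1.2.1.1 (add F q3):
                        ○ open, literals {q1=1, q3=0, q4=1}.
                      branch 2.2.1.2.1.2 (add T (((not q3 implies q1) iff not q3) implies q2)):
                        T (((not q3 implies q1) iff not q3) implies q2): β-rule — branch into F ((not q3 implies q1) iff not q3)  //  T q2.
                          branch 2.2.1.2.1.2.1 (add F ((not q3 implies q1) iff not q3)):
                            F ((not q3 implies q1) iff not q3): β-rule — branch into T (not q3 implies q1), F not q3  //  F (not q3 implies q1), T not q3.
                              branch 2.2.1.2.1.2.1.1 (add T (not q3 implies q1), F not q3):
                                T (not q3 implies q1): β-rule — branch into F not q3  //  T q1.
                                  branch 2.2.1.2.1.2.1.1.1 (add F not q3):
                                    ○ open, literals {q1=1, q3=1, q4=1}.
                                  branch 2.2.1.2.1.2.1.1.2 (add T q1):
                                    ○ open, literals {q1=1, q3=1, q4=1}.
                              branch 2.2.1.2.1.2.1.2 (add F (not q3 implies q1), T not q3):
                                F (not q3 implies q1): α-rule — add T not q3, F q1.
                                × closes — contains both q1 and not q1.
                          branch 2.2.1.2.1.2.2 (add T q2):
                            ○ open, literals {q1=1, q2=1, q4=1}.
                  branch 2.2.1.2.2 (add F q1):
                    T (q3 implies (((not q3 implies q1) iff not q3) implies q2)): β-rule — branch into F q3  //  T (((not q3 implies q1) iff not q3) implies q2).
                      branch 2.2.1.2.2.1 (add F q3):
                        ○ open, literals {q1=0, q3=0, q4=1}.
                      branch 2.2.1.2.2.2 (add T (((not q3 implies q1) iff not q3) implies q2)):
                        T (((not q3 implies q1) iff not q3) implies q2): β-rule — branch into F ((not q3 implies q1) iff not q3)  //  T q2.
                          branch 2.2.1.2.2.2.1 (add F ((not q3 implies q1) iff not q3)):
                            F ((not q3 implies q1) iff not q3): β-rule — branch into T (not q3 implies q1), F not q3  //  F (not q3 implies q1), T not q3.
                              branch 2.2.1.2.2.2.1.1 (add T (not q3 implies q1), F not q3):
                                T (not q3 implies q1): β-rule — branch into F not q3  //  T q1.
                                  branch 2.2.1.2.2.2.1.1.1 (add F not q3):
                                    ○ open, literals {q1=0, q3=1, q4=1}.
                                  branch 2.2.1.2.2.2.1.1.2 (add T q1):
                                    × closes — contains both q1 and not q1.
                              branch 2.2.1.2.2.2.1.2 (add F (not q3 implies q1), T not q3):
                                F (not q3 implies q1): α-rule — add T not q3, F q1.
                                ○ open, literals {q1=0, q3=0, q4=1}.
                          branch 2.2.1.2.2.2.2 (add T q2):
                            ○ open, literals {q1=0, q2=1, q4=1}.
          branch 2.2.2 (add T q3):
            ○ open, literals {q3=1, q4=1}.
3 branches closed, 14 open.
Each open branch fixes some atoms; the unmentioned ones are free. Counting distinct full assignments: branch {q2=1, q3=0} (q1, q4) contributes 4 new; branch {q2=0, q3=1} (q1, q4) contributes 4 new; branch {q4=0} (q1, q2, q3) contributes 4 new; branch {q3=1} (q1, q2, q4) contributes 2 new; branch {q1=1} (q2, q3, q4) contributes 1 new; branch {q1=1, q3=0, q4=1} (q2) contributes 0 new; branch {q1=1, q3=1, q4=1} (q2) contributes 0 new; branch {q1=1, q3=1, q4=1} (q2) contributes 0 new; branch {q1=1, q2=1, q4=1} (q3) contributes 0 new; branch {q1=0, q3=0, q4=1} (q2) contributes 1 new; branch {q1=0, q3=1, q4=1} (q2) contributes 0 new; branch {q1=0, q3=0, q4=1} (q2) contributes 0 new; branch {q1=0, q2=1, q4=1} (q3) contributes 0 new; branch {q3=1, q4=1} (q1, q2) contributes 0 new. Total: 16.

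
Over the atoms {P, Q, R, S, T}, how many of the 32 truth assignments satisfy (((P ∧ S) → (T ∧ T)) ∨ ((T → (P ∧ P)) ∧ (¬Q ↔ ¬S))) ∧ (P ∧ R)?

7

Initial set: {((((P ∧ S) → (T ∧ T)) ∨ ((T → (P ∧ P)) ∧ (¬Q ↔ ¬S))) ∧ (P ∧ R))}.
((((P ∧ S) → (T ∧ T)) ∨ ((T → (P ∧ P)) ∧ (¬Q ↔ ¬S))) ∧ (P ∧ R)): α-rule — add (((P ∧ S) → (T ∧ T)) ∨ ((T → (P ∧ P)) ∧ (¬Q ↔ ¬S))), (P ∧ R).
(P ∧ R): α-rule — add P, R.
(((P ∧ S) → (T ∧ T)) ∨ ((T → (P ∧ P)) ∧ (¬Q ↔ ¬S))): β-rule — branch into ((P ∧ S) → (T ∧ T))  //  ((T → (P ∧ P)) ∧ (¬Q ↔ ¬S)).
  branch 1 (add ((P ∧ S) → (T ∧ T))):
    ((P ∧ S) → (T ∧ T)): β-rule — branch into ¬(P ∧ S)  //  (T ∧ T).
      branch 1.1 (add ¬(P ∧ S)):
        ¬(P ∧ S): β-rule — branch into ¬P  //  ¬S.
          branch 1.1.1 (add ¬P):
            × closes — contains both P and ¬P.
          branch 1.1.2 (add ¬S):
            ○ open, literals {P=T, R=T, S=F}.
      branch 1.2 (add (T ∧ T)):
        (T ∧ T): α-rule — add T, T.
        ○ open, literals {P=T, R=T, T=T}.
  branch 2 (add ((T → (P ∧ P)) ∧ (¬Q ↔ ¬S))):
    ((T → (P ∧ P)) ∧ (¬Q ↔ ¬S)): α-rule — add (T → (P ∧ P)), (¬Q ↔ ¬S).
    (T → (P ∧ P)): β-rule — branch into ¬T  //  (P ∧ P).
      branch 2.1 (add ¬T):
        (¬Q ↔ ¬S): β-rule — branch into ¬Q, ¬S  //  ¬¬Q, ¬¬S.
          branch 2.1.1 (add ¬Q, ¬S):
            ○ open, literals {P=T, Q=F, R=T, S=F, T=F}.
          branch 2.1.2 (add ¬¬Q, ¬¬S):
            ○ open, literals {P=T, Q=T, R=T, S=T, T=F}.
      branch 2.2 (add (P ∧ P)):
        (P ∧ P): α-rule — add P, P.
        (¬Q ↔ ¬S): β-rule — branch into ¬Q, ¬S  //  ¬¬Q, ¬¬S.
          branch 2.2.1 (add ¬Q, ¬S):
            ○ open, literals {P=T, Q=F, R=T, S=F}.
          branch 2.2.2 (add ¬¬Q, ¬¬S):
            ○ open, literals {P=T, Q=T, R=T, S=T}.
1 branch closed, 6 open.
Each open branch fixes some atoms; the unmentioned ones are free. Counting distinct full assignments: branch {P=T, R=T, S=F} (Q, T) contributes 4 new; branch {P=T, R=T, T=T} (Q, S) contributes 2 new; branch {P=T, Q=F, R=T, S=F, T=F} (none free) contributes 0 new; branch {P=T, Q=T, R=T, S=T, T=F} (none free) contributes 1 new; branch {P=T, Q=F, R=T, S=F} (T) contributes 0 new; branch {P=T, Q=T, R=T, S=T} (T) contributes 0 new. Total: 7.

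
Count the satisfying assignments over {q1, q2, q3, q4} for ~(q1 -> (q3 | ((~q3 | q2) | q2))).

0

Initial set: {~(q1 -> (q3 | ((~q3 | q2) | q2)))}.
~(q1 -> (q3 | ((~q3 | q2) | q2))): α-rule — add q1, ~(q3 | ((~q3 | q2) | q2)).
~(q3 | ((~q3 | q2) | q2)): α-rule — add ~q3, ~((~q3 | q2) | q2).
~((~q3 | q2) | q2): α-rule — add ~(~q3 | q2), ~q2.
~(~q3 | q2): α-rule — add ~~q3, ~q2.
× closes — contains both q3 and ~q3.
All 1 branch closes.
No open branches: the formula has 0 satisfying assignments.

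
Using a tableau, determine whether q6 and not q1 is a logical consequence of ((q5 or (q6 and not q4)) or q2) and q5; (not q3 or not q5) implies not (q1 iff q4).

Initial set: {(((q5 or (q6 and not q4)) or q2) and q5); ((not q3 or not q5) implies not (q1 iff q4)); not (q6 and not q1)}.
(((q5 or (q6 and not q4)) or q2) and q5): α-rule — add ((q5 or (q6 and not q4)) or q2), q5.
((not q3 or not q5) implies not (q1 iff q4)): β-rule — branch into not (not q3 or not q5)  //  not (q1 iff q4).
  branch 1 (add not (not q3 or not q5)):
    not (not q3 or not q5): α-rule — add not not q3, not not q5.
    not (q6 and not q1): β-rule — branch into not q6  //  not not q1.
      branch 1.1 (add not q6):
        ((q5 or (q6 and not q4)) or q2): β-rule — branch into (q5 or (q6 and not q4))  //  q2.
          branch 1.1.1 (add (q5 or (q6 and not q4))):
            (q5 or (q6 and not q4)): β-rule — branch into q5  //  (q6 and not q4).
              branch 1.1.1.1 (add q5):
                ○ open, literals {q3=T, q5=T, q6=F}.
              branch 1.1.1.2 (add (q6 and not q4)):
                (q6 and not q4): α-rule — add q6, not q4.
                × closes — contains both q6 and not q6.
          branch 1.1.2 (add q2):
            ○ open, literals {q2=T, q3=T, q5=T, q6=F}.
      branch 1.2 (add not not q1):
        ((q5 or (q6 and not q4)) or q2): β-rule — branch into (q5 or (q6 and not q4))  //  q2.
          branch 1.2.1 (add (q5 or (q6 and not q4))):
            (q5 or (q6 and not q4)): β-rule — branch into q5  //  (q6 and not q4).
              branch 1.2.1.1 (add q5):
                ○ open, literals {q1=T, q3=T, q5=T}.
              branch 1.2.1.2 (add (q6 and not q4)):
                (q6 and not q4): α-rule — add q6, not q4.
                ○ open, literals {q1=T, q3=T, q4=F, q5=T, q6=T}.
          branch 1.2.2 (add q2):
            ○ open, literals {q1=T, q2=T, q3=T, q5=T}.
  branch 2 (add not (q1 iff q4)):
    not (q6 and not q1): β-rule — branch into not q6  //  not not q1.
      branch 2.1 (add not q6):
        ((q5 or (q6 and not q4)) or q2): β-rule — branch into (q5 or (q6 and not q4))  //  q2.
          branch 2.1.1 (add (q5 or (q6 and not q4))):
            not (q1 iff q4): β-rule — branch into q1, not q4  //  not q1, q4.
              branch 2.1.1.1 (add q1, not q4):
                (q5 or (q6 and not q4)): β-rule — branch into q5  //  (q6 and not q4).
                  branch 2.1.1.1.1 (add q5):
                    ○ open, literals {q1=T, q4=F, q5=T, q6=F}.
                  branch 2.1.1.1.2 (add (q6 and not q4)):
                    (q6 and not q4): α-rule — add q6, not q4.
                    × closes — contains both q6 and not q6.
              branch 2.1.1.2 (add not q1, q4):
                (q5 or (q6 and not q4)): β-rule — branch into q5  //  (q6 and not q4).
                  branch 2.1.1.2.1 (add q5):
                    ○ open, literals {q1=F, q4=T, q5=T, q6=F}.
                  branch 2.1.1.2.2 (add (q6 and not q4)):
                    (q6 and not q4): α-rule — add q6, not q4.
                    × closes — contains both q6 and not q6.
          branch 2.1.2 (add q2):
            not (q1 iff q4): β-rule — branch into q1, not q4  //  not q1, q4.
              branch 2.1.2.1 (add q1, not q4):
                ○ open, literals {q1=T, q2=T, q4=F, q5=T, q6=F}.
              branch 2.1.2.2 (add not q1, q4):
                ○ open, literals {q1=F, q2=T, q4=T, q5=T, q6=F}.
      branch 2.2 (add not not q1):
        ((q5 or (q6 and not q4)) or q2): β-rule — branch into (q5 or (q6 and not q4))  //  q2.
          branch 2.2.1 (add (q5 or (q6 and not q4))):
            not (q1 iff q4): β-rule — branch into q1, not q4  //  not q1, q4.
              branch 2.2.1.1 (add q1, not q4):
                (q5 or (q6 and not q4)): β-rule — branch into q5  //  (q6 and not q4).
                  branch 2.2.1.1.1 (add q5):
                    ○ open, literals {q1=T, q4=F, q5=T}.
                  branch 2.2.1.1.2 (add (q6 and not q4)):
                    (q6 and not q4): α-rule — add q6, not q4.
                    ○ open, literals {q1=T, q4=F, q5=T, q6=T}.
              branch 2.2.1.2 (add not q1, q4):
                × closes — contains both q1 and not q1.
          branch 2.2.2 (add q2):
            not (q1 iff q4): β-rule — branch into q1, not q4  //  not q1, q4.
              branch 2.2.2.1 (add q1, not q4):
                ○ open, literals {q1=T, q2=T, q4=F, q5=T}.
              branch 2.2.2.2 (add not q1, q4):
                × closes — contains both q1 and not q1.
5 branches closed, 12 open.
An open branch gives a countermodel: q3=T, q5=T, q6=F (unmentioned atoms arbitrary); the premises hold there but the conclusion fails.

No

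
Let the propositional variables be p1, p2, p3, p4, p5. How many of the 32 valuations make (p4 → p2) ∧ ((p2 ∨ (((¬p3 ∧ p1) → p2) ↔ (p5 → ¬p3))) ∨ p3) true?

Initial set: {((p4 → p2) ∧ ((p2 ∨ (((¬p3 ∧ p1) → p2) ↔ (p5 → ¬p3))) ∨ p3))}.
((p4 → p2) ∧ ((p2 ∨ (((¬p3 ∧ p1) → p2) ↔ (p5 → ¬p3))) ∨ p3)): α-rule — add (p4 → p2), ((p2 ∨ (((¬p3 ∧ p1) → p2) ↔ (p5 → ¬p3))) ∨ p3).
(p4 → p2): β-rule — branch into ¬p4  //  p2.
  branch 1 (add ¬p4):
    ((p2 ∨ (((¬p3 ∧ p1) → p2) ↔ (p5 → ¬p3))) ∨ p3): β-rule — branch into (p2 ∨ (((¬p3 ∧ p1) → p2) ↔ (p5 → ¬p3)))  //  p3.
      branch 1.1 (add (p2 ∨ (((¬p3 ∧ p1) → p2) ↔ (p5 → ¬p3)))):
        (p2 ∨ (((¬p3 ∧ p1) → p2) ↔ (p5 → ¬p3))): β-rule — branch into p2  //  (((¬p3 ∧ p1) → p2) ↔ (p5 → ¬p3)).
          branch 1.1.1 (add p2):
            ○ open, literals {p2=true, p4=false}.
          branch 1.1.2 (add (((¬p3 ∧ p1) → p2) ↔ (p5 → ¬p3))):
            (((¬p3 ∧ p1) → p2) ↔ (p5 → ¬p3)): β-rule — branch into ((¬p3 ∧ p1) → p2), (p5 → ¬p3)  //  ¬((¬p3 ∧ p1) → p2), ¬(p5 → ¬p3).
              branch 1.1.2.1 (add ((¬p3 ∧ p1) → p2), (p5 → ¬p3)):
                ((¬p3 ∧ p1) → p2): β-rule — branch into ¬(¬p3 ∧ p1)  //  p2.
                  branch 1.1.2.1.1 (add ¬(¬p3 ∧ p1)):
                    (p5 → ¬p3): β-rule — branch into ¬p5  //  ¬p3.
                      branch 1.1.2.1.1.1 (add ¬p5):
                        ¬(¬p3 ∧ p1): β-rule — branch into ¬¬p3  //  ¬p1.
                          branch 1.1.2.1.1.1.1 (add ¬¬p3):
                            ○ open, literals {p3=true, p4=false, p5=false}.
                          branch 1.1.2.1.1.1.2 (add ¬p1):
                            ○ open, literals {p1=false, p4=false, p5=false}.
                      branch 1.1.2.1.1.2 (add ¬p3):
                        ¬(¬p3 ∧ p1): β-rule — branch into ¬¬p3  //  ¬p1.
                          branch 1.1.2.1.1.2.1 (add ¬¬p3):
                            × closes — contains both p3 and ¬p3.
                          branch 1.1.2.1.1.2.2 (add ¬p1):
                            ○ open, literals {p1=false, p3=false, p4=false}.
                  branch 1.1.2.1.2 (add p2):
                    (p5 → ¬p3): β-rule — branch into ¬p5  //  ¬p3.
                      branch 1.1.2.1.2.1 (add ¬p5):
                        ○ open, literals {p2=true, p4=false, p5=false}.
                      branch 1.1.2.1.2.2 (add ¬p3):
                        ○ open, literals {p2=true, p3=false, p4=false}.
              branch 1.1.2.2 (add ¬((¬p3 ∧ p1) → p2), ¬(p5 → ¬p3)):
                ¬((¬p3 ∧ p1) → p2): α-rule — add (¬p3 ∧ p1), ¬p2.
                ¬(p5 → ¬p3): α-rule — add p5, ¬¬p3.
                (¬p3 ∧ p1): α-rule — add ¬p3, p1.
                × closes — contains both p3 and ¬p3.
      branch 1.2 (add p3):
        ○ open, literals {p3=true, p4=false}.
  branch 2 (add p2):
    ((p2 ∨ (((¬p3 ∧ p1) → p2) ↔ (p5 → ¬p3))) ∨ p3): β-rule — branch into (p2 ∨ (((¬p3 ∧ p1) → p2) ↔ (p5 → ¬p3)))  //  p3.
      branch 2.1 (add (p2 ∨ (((¬p3 ∧ p1) → p2) ↔ (p5 → ¬p3)))):
        (p2 ∨ (((¬p3 ∧ p1) → p2) ↔ (p5 → ¬p3))): β-rule — branch into p2  //  (((¬p3 ∧ p1) → p2) ↔ (p5 → ¬p3)).
          branch 2.1.1 (add p2):
            ○ open, literals {p2=true}.
          branch 2.1.2 (add (((¬p3 ∧ p1) → p2) ↔ (p5 → ¬p3))):
            (((¬p3 ∧ p1) → p2) ↔ (p5 → ¬p3)): β-rule — branch into ((¬p3 ∧ p1) → p2), (p5 → ¬p3)  //  ¬((¬p3 ∧ p1) → p2), ¬(p5 → ¬p3).
              branch 2.1.2.1 (add ((¬p3 ∧ p1) → p2), (p5 → ¬p3)):
                ((¬p3 ∧ p1) → p2): β-rule — branch into ¬(¬p3 ∧ p1)  //  p2.
                  branch 2.1.2.1.1 (add ¬(¬p3 ∧ p1)):
                    (p5 → ¬p3): β-rule — branch into ¬p5  //  ¬p3.
                      branch 2.1.2.1.1.1 (add ¬p5):
                        ¬(¬p3 ∧ p1): β-rule — branch into ¬¬p3  //  ¬p1.
                          branch 2.1.2.1.1.1.1 (add ¬¬p3):
                            ○ open, literals {p2=true, p3=true, p5=false}.
                          branch 2.1.2.1.1.1.2 (add ¬p1):
                            ○ open, literals {p1=false, p2=true, p5=false}.
                      branch 2.1.2.1.1.2 (add ¬p3):
                        ¬(¬p3 ∧ p1): β-rule — branch into ¬¬p3  //  ¬p1.
                          branch 2.1.2.1.1.2.1 (add ¬¬p3):
                            × closes — contains both p3 and ¬p3.
                          branch 2.1.2.1.1.2.2 (add ¬p1):
                            ○ open, literals {p1=false, p2=true, p3=false}.
                  branch 2.1.2.1.2 (add p2):
                    (p5 → ¬p3): β-rule — branch into ¬p5  //  ¬p3.
                      branch 2.1.2.1.2.1 (add ¬p5):
                        ○ open, literals {p2=true, p5=false}.
                      branch 2.1.2.1.2.2 (add ¬p3):
                        ○ open, literals {p2=true, p3=false}.
              branch 2.1.2.2 (add ¬((¬p3 ∧ p1) → p2), ¬(p5 → ¬p3)):
                ¬((¬p3 ∧ p1) → p2): α-rule — add (¬p3 ∧ p1), ¬p2.
                × closes — contains both p2 and ¬p2.
      branch 2.2 (add p3):
        ○ open, literals {p2=true, p3=true}.
4 branches closed, 14 open.
Each open branch fixes some atoms; the unmentioned ones are free. Counting distinct full assignments: branch {p2=true, p4=false} (p1, p3, p5) contributes 8 new; branch {p3=true, p4=false, p5=false} (p1, p2) contributes 2 new; branch {p1=false, p4=false, p5=false} (p2, p3) contributes 1 new; branch {p1=false, p3=false, p4=false} (p2, p5) contributes 1 new; branch {p2=true, p4=false, p5=false} (p1, p3) contributes 0 new; branch {p2=true, p3=false, p4=false} (p1, p5) contributes 0 new; branch {p3=true, p4=false} (p1, p2, p5) contributes 2 new; branch {p2=true} (p1, p3, p4, p5) contributes 8 new; branch {p2=true, p3=true, p5=false} (p1, p4) contributes 0 new; branch {p1=false, p2=true, p5=false} (p3, p4) contributes 0 new; branch {p1=false, p2=true, p3=false} (p4, p5) contributes 0 new; branch {p2=true, p5=false} (p1, p3, p4) contributes 0 new; branch {p2=true, p3=false} (p1, p4, p5) contributes 0 new; branch {p2=true, p3=true} (p1, p4, p5) contributes 0 new. Total: 22.

22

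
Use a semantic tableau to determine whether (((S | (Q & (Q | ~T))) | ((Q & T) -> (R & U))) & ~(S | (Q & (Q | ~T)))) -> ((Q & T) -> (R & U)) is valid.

Assume the negation and expand:
Initial set: {F ((((S | (Q & (Q | ~T))) | ((Q & T) -> (R & U))) & ~(S | (Q & (Q | ~T)))) -> ((Q & T) -> (R & U)))}.
F ((((S | (Q & (Q | ~T))) | ((Q & T) -> (R & U))) & ~(S | (Q & (Q | ~T)))) -> ((Q & T) -> (R & U))): α-rule — add T (((S | (Q & (Q | ~T))) | ((Q & T) -> (R & U))) & ~(S | (Q & (Q | ~T)))), F ((Q & T) -> (R & U)).
T (((S | (Q & (Q | ~T))) | ((Q & T) -> (R & U))) & ~(S | (Q & (Q | ~T)))): α-rule — add T ((S | (Q & (Q | ~T))) | ((Q & T) -> (R & U))), T ~(S | (Q & (Q | ~T))).
F ((Q & T) -> (R & U)): α-rule — add T (Q & T), F (R & U).
T ~(S | (Q & (Q | ~T))): α-rule — add F S, F (Q & (Q | ~T)).
T (Q & T): α-rule — add T Q, T T.
T ((S | (Q & (Q | ~T))) | ((Q & T) -> (R & U))): β-rule — branch into T (S | (Q & (Q | ~T)))  //  T ((Q & T) -> (R & U)).
  branch 1 (add T (S | (Q & (Q | ~T)))):
    F (R & U): β-rule — branch into F R  //  F U.
      branch 1.1 (add F R):
        F (Q & (Q | ~T)): β-rule — branch into F Q  //  F (Q | ~T).
          branch 1.1.1 (add F Q):
            × closes — contains both Q and ~Q.
          branch 1.1.2 (add F (Q | ~T)):
            F (Q | ~T): α-rule — add F Q, F ~T.
            × closes — contains both Q and ~Q.
      branch 1.2 (add F U):
        F (Q & (Q | ~T)): β-rule — branch into F Q  //  F (Q | ~T).
          branch 1.2.1 (add F Q):
            × closes — contains both Q and ~Q.
          branch 1.2.2 (add F (Q | ~T)):
            F (Q | ~T): α-rule — add F Q, F ~T.
            × closes — contains both Q and ~Q.
  branch 2 (add T ((Q & T) -> (R & U))):
    F (R & U): β-rule — branch into F R  //  F U.
      branch 2.1 (add F R):
        F (Q & (Q | ~T)): β-rule — branch into F Q  //  F (Q | ~T).
          branch 2.1.1 (add F Q):
            × closes — contains both Q and ~Q.
          branch 2.1.2 (add F (Q | ~T)):
            F (Q | ~T): α-rule — add F Q, F ~T.
            × closes — contains both Q and ~Q.
      branch 2.2 (add F U):
        F (Q & (Q | ~T)): β-rule — branch into F Q  //  F (Q | ~T).
          branch 2.2.1 (add F Q):
            × closes — contains both Q and ~Q.
          branch 2.2.2 (add F (Q | ~T)):
            F (Q | ~T): α-rule — add F Q, F ~T.
            × closes — contains both Q and ~Q.
All 8 branches close.
Every branch closed, so the negation is unsatisfiable and the formula is valid.

Valid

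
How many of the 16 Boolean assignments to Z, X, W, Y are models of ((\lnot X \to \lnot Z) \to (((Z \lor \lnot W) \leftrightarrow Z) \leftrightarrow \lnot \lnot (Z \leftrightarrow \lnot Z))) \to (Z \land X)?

Initial set: {T (((\lnot X \to \lnot Z) \to (((Z \lor \lnot W) \leftrightarrow Z) \leftrightarrow \lnot \lnot (Z \leftrightarrow \lnot Z))) \to (Z \land X))}.
T (((\lnot X \to \lnot Z) \to (((Z \lor \lnot W) \leftrightarrow Z) \leftrightarrow \lnot \lnot (Z \leftrightarrow \lnot Z))) \to (Z \land X)): β-rule — branch into F ((\lnot X \to \lnot Z) \to (((Z \lor \lnot W) \leftrightarrow Z) \leftrightarrow \lnot \lnot (Z \leftrightarrow \lnot Z)))  //  T (Z \land X).
  branch 1 (add F ((\lnot X \to \lnot Z) \to (((Z \lor \lnot W) \leftrightarrow Z) \leftrightarrow \lnot \lnot (Z \leftrightarrow \lnot Z)))):
    F ((\lnot X \to \lnot Z) \to (((Z \lor \lnot W) \leftrightarrow Z) \leftrightarrow \lnot \lnot (Z \leftrightarrow \lnot Z))): α-rule — add T (\lnot X \to \lnot Z), F (((Z \lor \lnot W) \leftrightarrow Z) \leftrightarrow \lnot \lnot (Z \leftrightarrow \lnot Z)).
    T (\lnot X \to \lnot Z): β-rule — branch into F \lnot X  //  T \lnot Z.
      branch 1.1 (add F \lnot X):
        F (((Z \lor \lnot W) \leftrightarrow Z) \leftrightarrow \lnot \lnot (Z \leftrightarrow \lnot Z)): β-rule — branch into T ((Z \lor \lnot W) \leftrightarrow Z), F \lnot \lnot (Z \leftrightarrow \lnot Z)  //  F ((Z \lor \lnot W) \leftrightarrow Z), T \lnot \lnot (Z \leftrightarrow \lnot Z).
          branch 1.1.1 (add T ((Z \lor \lnot W) \leftrightarrow Z), F \lnot \lnot (Z \leftrightarrow \lnot Z)):
            F \lnot \lnot (Z \leftrightarrow \lnot Z): drop double negation, giving F (Z \leftrightarrow \lnot Z).
            T ((Z \lor \lnot W) \leftrightarrow Z): β-rule — branch into T (Z \lor \lnot W), T Z  //  F (Z \lor \lnot W), F Z.
              branch 1.1.1.1 (add T (Z \lor \lnot W), T Z):
                F (Z \leftrightarrow \lnot Z): β-rule — branch into T Z, F \lnot Z  //  F Z, T \lnot Z.
                  branch 1.1.1.1.1 (add T Z, F \lnot Z):
                    T (Z \lor \lnot W): β-rule — branch into T Z  //  T \lnot W.
                      branch 1.1.1.1.1.1 (add T Z):
                        ○ open, literals {X=true, Z=true}.
                      branch 1.1.1.1.1.2 (add T \lnot W):
                        ○ open, literals {W=false, X=true, Z=true}.
                  branch 1.1.1.1.2 (add F Z, T \lnot Z):
                    × closes — contains both Z and \lnot Z.
              branch 1.1.1.2 (add F (Z \lor \lnot W), F Z):
                F (Z \lor \lnot W): α-rule — add F Z, F \lnot W.
                F (Z \leftrightarrow \lnot Z): β-rule — branch into T Z, F \lnot Z  //  F Z, T \lnot Z.
                  branch 1.1.1.2.1 (add T Z, F \lnot Z):
                    × closes — contains both Z and \lnot Z.
                  branch 1.1.1.2.2 (add F Z, T \lnot Z):
                    ○ open, literals {W=true, X=true, Z=false}.
          branch 1.1.2 (add F ((Z \lor \lnot W) \leftrightarrow Z), T \lnot \lnot (Z \leftrightarrow \lnot Z)):
            T \lnot \lnot (Z \leftrightarrow \lnot Z): drop double negation, giving T (Z \leftrightarrow \lnot Z).
            F ((Z \lor \lnot W) \leftrightarrow Z): β-rule — branch into T (Z \lor \lnot W), F Z  //  F (Z \lor \lnot W), T Z.
              branch 1.1.2.1 (add T (Z \lor \lnot W), F Z):
                T (Z \leftrightarrow \lnot Z): β-rule — branch into T Z, T \lnot Z  //  F Z, F \lnot Z.
                  branch 1.1.2.1.1 (add T Z, T \lnot Z):
                    × closes — contains both Z and \lnot Z.
                  branch 1.1.2.1.2 (add F Z, F \lnot Z):
                    × closes — contains both Z and \lnot Z.
              branch 1.1.2.2 (add F (Z \lor \lnot W), T Z):
                F (Z \lor \lnot W): α-rule — add F Z, F \lnot W.
                × closes — contains both Z and \lnot Z.
      branch 1.2 (add T \lnot Z):
        F (((Z \lor \lnot W) \leftrightarrow Z) \leftrightarrow \lnot \lnot (Z \leftrightarrow \lnot Z)): β-rule — branch into T ((Z \lor \lnot W) \leftrightarrow Z), F \lnot \lnot (Z \leftrightarrow \lnot Z)  //  F ((Z \lor \lnot W) \leftrightarrow Z), T \lnot \lnot (Z \leftrightarrow \lnot Z).
          branch 1.2.1 (add T ((Z \lor \lnot W) \leftrightarrow Z), F \lnot \lnot (Z \leftrightarrow \lnot Z)):
            F \lnot \lnot (Z \leftrightarrow \lnot Z): drop double negation, giving F (Z \leftrightarrow \lnot Z).
            T ((Z \lor \lnot W) \leftrightarrow Z): β-rule — branch into T (Z \lor \lnot W), T Z  //  F (Z \lor \lnot W), F Z.
              branch 1.2.1.1 (add T (Z \lor \lnot W), T Z):
                × closes — contains both Z and \lnot Z.
              branch 1.2.1.2 (add F (Z \lor \lnot W), F Z):
                F (Z \lor \lnot W): α-rule — add F Z, F \lnot W.
                F (Z \leftrightarrow \lnot Z): β-rule — branch into T Z, F \lnot Z  //  F Z, T \lnot Z.
                  branch 1.2.1.2.1 (add T Z, F \lnot Z):
                    × closes — contains both Z and \lnot Z.
                  branch 1.2.1.2.2 (add F Z, T \lnot Z):
                    ○ open, literals {W=true, Z=false}.
          branch 1.2.2 (add F ((Z \lor \lnot W) \leftrightarrow Z), T \lnot \lnot (Z \leftrightarrow \lnot Z)):
            T \lnot \lnot (Z \leftrightarrow \lnot Z): drop double negation, giving T (Z \leftrightarrow \lnot Z).
            F ((Z \lor \lnot W) \leftrightarrow Z): β-rule — branch into T (Z \lor \lnot W), F Z  //  F (Z \lor \lnot W), T Z.
              branch 1.2.2.1 (add T (Z \lor \lnot W), F Z):
                T (Z \leftrightarrow \lnot Z): β-rule — branch into T Z, T \lnot Z  //  F Z, F \lnot Z.
                  branch 1.2.2.1.1 (add T Z, T \lnot Z):
                    × closes — contains both Z and \lnot Z.
                  branch 1.2.2.1.2 (add F Z, F \lnot Z):
                    × closes — contains both Z and \lnot Z.
              branch 1.2.2.2 (add F (Z \lor \lnot W), T Z):
                × closes — contains both Z and \lnot Z.
  branch 2 (add T (Z \land X)):
    T (Z \land X): α-rule — add T Z, T X.
    ○ open, literals {X=true, Z=true}.
10 branches closed, 5 open.
Each open branch fixes some atoms; the unmentioned ones are free. Counting distinct full assignments: branch {X=true, Z=true} (W, Y) contributes 4 new; branch {W=false, X=true, Z=true} (Y) contributes 0 new; branch {W=true, X=true, Z=false} (Y) contributes 2 new; branch {W=true, Z=false} (X, Y) contributes 2 new; branch {X=true, Z=true} (W, Y) contributes 0 new. Total: 8.

8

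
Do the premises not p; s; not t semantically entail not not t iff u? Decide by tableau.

Initial set: {not p; s; not t; not (not not t iff u)}.
not (not not t iff u): β-rule — branch into not not t, not u  //  not not not t, u.
  branch 1 (add not not t, not u):
    not not t: drop double negation, giving t.
    × closes — contains both t and not t.
  branch 2 (add not not not t, u):
    not not not t: drop double negation, giving not t.
    ○ open, literals {p=F, s=T, t=F, u=T}.
1 branch closed, 1 open.
An open branch gives a countermodel: p=F, s=T, t=F, u=T (unmentioned atoms arbitrary); the premises hold there but the conclusion fails.

No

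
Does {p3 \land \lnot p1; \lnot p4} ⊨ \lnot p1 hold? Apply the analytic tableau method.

Initial set: {(p3 \land \lnot p1); \lnot p4; \lnot \lnot p1}.
(p3 \land \lnot p1): α-rule — add p3, \lnot p1.
× closes — contains both p1 and \lnot p1.
All 1 branch closes.
Every branch closed, so the premises entail the conclusion.

Yes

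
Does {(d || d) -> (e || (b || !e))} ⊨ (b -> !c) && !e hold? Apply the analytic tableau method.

No

Initial set: {((d || d) -> (e || (b || !e))); !((b -> !c) && !e)}.
((d || d) -> (e || (b || !e))): β-rule — branch into !(d || d)  //  (e || (b || !e)).
  branch 1 (add !(d || d)):
    !(d || d): α-rule — add !d, !d.
    !((b -> !c) && !e): β-rule — branch into !(b -> !c)  //  !!e.
      branch 1.1 (add !(b -> !c)):
        !(b -> !c): α-rule — add b, !!c.
        ○ open, literals {b=true, c=true, d=false}.
      branch 1.2 (add !!e):
        ○ open, literals {d=false, e=true}.
  branch 2 (add (e || (b || !e))):
    !((b -> !c) && !e): β-rule — branch into !(b -> !c)  //  !!e.
      branch 2.1 (add !(b -> !c)):
        !(b -> !c): α-rule — add b, !!c.
        (e || (b || !e)): β-rule — branch into e  //  (b || !e).
          branch 2.1.1 (add e):
            ○ open, literals {b=true, c=true, e=true}.
          branch 2.1.2 (add (b || !e)):
            (b || !e): β-rule — branch into b  //  !e.
              branch 2.1.2.1 (add b):
                ○ open, literals {b=true, c=true}.
              branch 2.1.2.2 (add !e):
                ○ open, literals {b=true, c=true, e=false}.
      branch 2.2 (add !!e):
        (e || (b || !e)): β-rule — branch into e  //  (b || !e).
          branch 2.2.1 (add e):
            ○ open, literals {e=true}.
          branch 2.2.2 (add (b || !e)):
            (b || !e): β-rule — branch into b  //  !e.
              branch 2.2.2.1 (add b):
                ○ open, literals {b=true, e=true}.
              branch 2.2.2.2 (add !e):
                × closes — contains both e and !e.
1 branch closed, 7 open.
An open branch gives a countermodel: b=true, c=true, d=false (unmentioned atoms arbitrary); the premises hold there but the conclusion fails.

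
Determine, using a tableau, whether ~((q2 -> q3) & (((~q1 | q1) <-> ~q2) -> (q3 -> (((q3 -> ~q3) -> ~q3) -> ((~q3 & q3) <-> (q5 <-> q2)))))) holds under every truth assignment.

Not valid

Assume the negation and expand:
Initial set: {~~((q2 -> q3) & (((~q1 | q1) <-> ~q2) -> (q3 -> (((q3 -> ~q3) -> ~q3) -> ((~q3 & q3) <-> (q5 <-> q2))))))}.
~~((q2 -> q3) & (((~q1 | q1) <-> ~q2) -> (q3 -> (((q3 -> ~q3) -> ~q3) -> ((~q3 & q3) <-> (q5 <-> q2)))))): α-rule — add (q2 -> q3), (((~q1 | q1) <-> ~q2) -> (q3 -> (((q3 -> ~q3) -> ~q3) -> ((~q3 & q3) <-> (q5 <-> q2))))).
(q2 -> q3): β-rule — branch into ~q2  //  q3.
  branch 1 (add ~q2):
    (((~q1 | q1) <-> ~q2) -> (q3 -> (((q3 -> ~q3) -> ~q3) -> ((~q3 & q3) <-> (q5 <-> q2))))): β-rule — branch into ~((~q1 | q1) <-> ~q2)  //  (q3 -> (((q3 -> ~q3) -> ~q3) -> ((~q3 & q3) <-> (q5 <-> q2)))).
      branch 1.1 (add ~((~q1 | q1) <-> ~q2)):
        ~((~q1 | q1) <-> ~q2): β-rule — branch into (~q1 | q1), ~~q2  //  ~(~q1 | q1), ~q2.
          branch 1.1.1 (add (~q1 | q1), ~~q2):
            × closes — contains both q2 and ~q2.
          branch 1.1.2 (add ~(~q1 | q1), ~q2):
            ~(~q1 | q1): α-rule — add ~~q1, ~q1.
            × closes — contains both q1 and ~q1.
      branch 1.2 (add (q3 -> (((q3 -> ~q3) -> ~q3) -> ((~q3 & q3) <-> (q5 <-> q2))))):
        (q3 -> (((q3 -> ~q3) -> ~q3) -> ((~q3 & q3) <-> (q5 <-> q2)))): β-rule — branch into ~q3  //  (((q3 -> ~q3) -> ~q3) -> ((~q3 & q3) <-> (q5 <-> q2))).
          branch 1.2.1 (add ~q3):
            ○ open, literals {q2=0, q3=0}.
          branch 1.2.2 (add (((q3 -> ~q3) -> ~q3) -> ((~q3 & q3) <-> (q5 <-> q2)))):
            (((q3 -> ~q3) -> ~q3) -> ((~q3 & q3) <-> (q5 <-> q2))): β-rule — branch into ~((q3 -> ~q3) -> ~q3)  //  ((~q3 & q3) <-> (q5 <-> q2)).
              branch 1.2.2.1 (add ~((q3 -> ~q3) -> ~q3)):
                ~((q3 -> ~q3) -> ~q3): α-rule — add (q3 -> ~q3), ~~q3.
                (q3 -> ~q3): β-rule — branch into ~q3  //  ~q3.
                  branch 1.2.2.1.1 (add ~q3):
                    × closes — contains both q3 and ~q3.
                  branch 1.2.2.1.2 (add ~q3):
                    × closes — contains both q3 and ~q3.
              branch 1.2.2.2 (add ((~q3 & q3) <-> (q5 <-> q2))):
                ((~q3 & q3) <-> (q5 <-> q2)): β-rule — branch into (~q3 & q3), (q5 <-> q2)  //  ~(~q3 & q3), ~(q5 <-> q2).
                  branch 1.2.2.2.1 (add (~q3 & q3), (q5 <-> q2)):
                    (~q3 & q3): α-rule — add ~q3, q3.
                    × closes — contains both q3 and ~q3.
                  branch 1.2.2.2.2 (add ~(~q3 & q3), ~(q5 <-> q2)):
                    ~(~q3 & q3): β-rule — branch into ~~q3  //  ~q3.
                      branch 1.2.2.2.2.1 (add ~~q3):
                        ~(q5 <-> q2): β-rule — branch into q5, ~q2  //  ~q5, q2.
                          branch 1.2.2.2.2.1.1 (add q5, ~q2):
                            ○ open, literals {q2=0, q3=1, q5=1}.
                          branch 1.2.2.2.2.1.2 (add ~q5, q2):
                            × closes — contains both q2 and ~q2.
                      branch 1.2.2.2.2.2 (add ~q3):
                        ~(q5 <-> q2): β-rule — branch into q5, ~q2  //  ~q5, q2.
                          branch 1.2.2.2.2.2.1 (add q5, ~q2):
                            ○ open, literals {q2=0, q3=0, q5=1}.
                          branch 1.2.2.2.2.2.2 (add ~q5, q2):
                            × closes — contains both q2 and ~q2.
  branch 2 (add q3):
    (((~q1 | q1) <-> ~q2) -> (q3 -> (((q3 -> ~q3) -> ~q3) -> ((~q3 & q3) <-> (q5 <-> q2))))): β-rule — branch into ~((~q1 | q1) <-> ~q2)  //  (q3 -> (((q3 -> ~q3) -> ~q3) -> ((~q3 & q3) <-> (q5 <-> q2)))).
      branch 2.1 (add ~((~q1 | q1) <-> ~q2)):
        ~((~q1 | q1) <-> ~q2): β-rule — branch into (~q1 | q1), ~~q2  //  ~(~q1 | q1), ~q2.
          branch 2.1.1 (add (~q1 | q1), ~~q2):
            (~q1 | q1): β-rule — branch into ~q1  //  q1.
              branch 2.1.1.1 (add ~q1):
                ○ open, literals {q1=0, q2=1, q3=1}.
              branch 2.1.1.2 (add q1):
                ○ open, literals {q1=1, q2=1, q3=1}.
          branch 2.1.2 (add ~(~q1 | q1), ~q2):
            ~(~q1 | q1): α-rule — add ~~q1, ~q1.
            × closes — contains both q1 and ~q1.
      branch 2.2 (add (q3 -> (((q3 -> ~q3) -> ~q3) -> ((~q3 & q3) <-> (q5 <-> q2))))):
        (q3 -> (((q3 -> ~q3) -> ~q3) -> ((~q3 & q3) <-> (q5 <-> q2)))): β-rule — branch into ~q3  //  (((q3 -> ~q3) -> ~q3) -> ((~q3 & q3) <-> (q5 <-> q2))).
          branch 2.2.1 (add ~q3):
            × closes — contains both q3 and ~q3.
          branch 2.2.2 (add (((q3 -> ~q3) -> ~q3) -> ((~q3 & q3) <-> (q5 <-> q2)))):
            (((q3 -> ~q3) -> ~q3) -> ((~q3 & q3) <-> (q5 <-> q2))): β-rule — branch into ~((q3 -> ~q3) -> ~q3)  //  ((~q3 & q3) <-> (q5 <-> q2)).
              branch 2.2.2.1 (add ~((q3 -> ~q3) -> ~q3)):
                ~((q3 -> ~q3) -> ~q3): α-rule — add (q3 -> ~q3), ~~q3.
                (q3 -> ~q3): β-rule — branch into ~q3  //  ~q3.
                  branch 2.2.2.1.1 (add ~q3):
                    × closes — contains both q3 and ~q3.
                  branch 2.2.2.1.2 (add ~q3):
                    × closes — contains both q3 and ~q3.
              branch 2.2.2.2 (add ((~q3 & q3) <-> (q5 <-> q2))):
                ((~q3 & q3) <-> (q5 <-> q2)): β-rule — branch into (~q3 & q3), (q5 <-> q2)  //  ~(~q3 & q3), ~(q5 <-> q2).
                  branch 2.2.2.2.1 (add (~q3 & q3), (q5 <-> q2)):
                    (~q3 & q3): α-rule — add ~q3, q3.
                    × closes — contains both q3 and ~q3.
                  branch 2.2.2.2.2 (add ~(~q3 & q3), ~(q5 <-> q2)):
                    ~(~q3 & q3): β-rule — branch into ~~q3  //  ~q3.
                      branch 2.2.2.2.2.1 (add ~~q3):
                        ~(q5 <-> q2): β-rule — branch into q5, ~q2  //  ~q5, q2.
                          branch 2.2.2.2.2.1.1 (add q5, ~q2):
                            ○ open, literals {q2=0, q3=1, q5=1}.
                          branch 2.2.2.2.2.1.2 (add ~q5, q2):
                            ○ open, literals {q2=1, q3=1, q5=0}.
                      branch 2.2.2.2.2.2 (add ~q3):
                        × closes — contains both q3 and ~q3.
13 branches closed, 7 open.
An open branch gives a countermodel: q2=0, q3=0 (unmentioned atoms arbitrary); under it the original formula is false.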